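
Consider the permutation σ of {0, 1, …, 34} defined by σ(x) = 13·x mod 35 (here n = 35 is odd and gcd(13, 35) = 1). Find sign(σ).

+1

Trace 13: π^k(13) = [13, 29, 27, 1] for k=0..3.
Decompose π into cycles: lengths [4, 4, 4, 4, 4, 4, 4, 2, 2, 2, 1] (11 cycles, including the fixed point 0).
With 11 cycles on 35 points, sign = (−1)^{35−11} = +1.
The Jacobi symbol (13|35) = +1 (Zolotarev) agrees.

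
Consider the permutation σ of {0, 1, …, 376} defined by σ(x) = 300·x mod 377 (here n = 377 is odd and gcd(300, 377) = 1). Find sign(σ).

-1

Orbit of 196 under x↦300x: [196, 365, 170, 105, 209, 118, 339]… (length divides ord_377(300)).
26 cycles of lengths [28, 28, 28, 28, 28, 28, 28, 28, 28, 28, 28, 28, 28, 1, 1, 1, 1, 1, 1, 1, 1, 1, 1, 1, 1, 1].
sign(π) = (−1)^{n − #cycles} = (−1)^{377−26} = (−1)^351 = -1.
The Jacobi symbol (300|377) = -1 (Zolotarev) agrees.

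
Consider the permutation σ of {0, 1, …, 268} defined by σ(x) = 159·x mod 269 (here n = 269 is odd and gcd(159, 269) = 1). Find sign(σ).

-1

Trace 157: π^k(157) = [157, 215, 22, 1, 159, 264, 12] for k=0..6.
π_159 has 2 disjoint cycles with lengths [268, 1] on {0,…,268}.
n − c = 269 − 2 = 267; sign = (−1)^267 = -1.
Via Zolotarev, sign(π_{159}) = (159|269) = -1.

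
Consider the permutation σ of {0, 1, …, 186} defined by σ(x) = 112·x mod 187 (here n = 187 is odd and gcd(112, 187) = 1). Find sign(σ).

Trace 175: π^k(175) = [175, 152, 7, 36, 105, 166, 79] for k=0..6.
Decompose π into cycles: lengths [80, 80, 16, 10, 1] (5 cycles, including the fixed point 0).
Σ(ℓ_i−1) = 187−5 = 182; sign = (−1)^182 = +1.
(112|187)_J = +1 (Zolotarev's lemma cross-check).

+1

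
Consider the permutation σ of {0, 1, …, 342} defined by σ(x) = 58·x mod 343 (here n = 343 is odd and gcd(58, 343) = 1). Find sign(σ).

+1

Trace 204: π^k(204) = [204, 170, 256, 99, 254, 326, 43] for k=0..6.
π_58 has 7 disjoint cycles with lengths [147, 147, 21, 21, 3, 3, 1] on {0,…,342}.
With 7 cycles on 343 points, sign = (−1)^{343−7} = +1.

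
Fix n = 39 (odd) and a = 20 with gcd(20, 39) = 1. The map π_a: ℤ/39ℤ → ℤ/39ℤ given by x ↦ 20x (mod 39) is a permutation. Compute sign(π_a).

+1

Orbit of 25 under x↦20x: [25, 32, 16, 8, 4, 2, 1]… (length divides ord_39(20)).
5 cycles of lengths [12, 12, 12, 2, 1].
39 − 5 = 34 transpositions; sign(π) = (−1)^34 = +1.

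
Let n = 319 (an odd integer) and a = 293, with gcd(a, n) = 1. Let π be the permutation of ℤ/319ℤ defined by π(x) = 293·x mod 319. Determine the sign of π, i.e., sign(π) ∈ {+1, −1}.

+1

Orbit of 86 under x↦293x: [86, 316, 78, 205, 93, 134, 25]… (length divides ord_319(293)).
π_293 has 5 disjoint cycles with lengths [140, 140, 28, 10, 1] on {0,…,318}.
319 − 5 = 314 transpositions; sign(π) = (−1)^314 = +1.
(293|319)_J = +1 (Zolotarev's lemma cross-check).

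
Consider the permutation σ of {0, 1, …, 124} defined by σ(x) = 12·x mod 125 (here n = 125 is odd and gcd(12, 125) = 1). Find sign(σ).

-1

Trace 59: π^k(59) = [59, 83, 121, 77, 49, 88, 56] for k=0..6.
4 cycles of lengths [100, 20, 4, 1].
4 cycles on 125: each ℓ→(−1)^(ℓ−1), product (−1)^121 = -1.
The Jacobi symbol (12|125) = -1 (Zolotarev) agrees.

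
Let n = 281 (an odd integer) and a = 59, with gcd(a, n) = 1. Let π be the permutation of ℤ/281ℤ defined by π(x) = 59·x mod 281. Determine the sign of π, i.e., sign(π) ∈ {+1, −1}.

+1

Trace 109: π^k(109) = [109, 249, 79, 165, 181, 1, 59] for k=0..6.
Cycle type of π: 7×40 + 1; total 41 cycles.
41 cycles on 281: each ℓ→(−1)^(ℓ−1), product (−1)^240 = +1.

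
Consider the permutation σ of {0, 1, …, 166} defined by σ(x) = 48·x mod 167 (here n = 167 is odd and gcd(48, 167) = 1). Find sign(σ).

Orbit of 27 under x↦48x: [27, 127, 84, 24, 150, 19, 77]… (length divides ord_167(48)).
π_48 has 3 disjoint cycles with lengths [83, 83, 1] on {0,…,166}.
167 − 3 = 164 transpositions; sign(π) = (−1)^164 = +1.
Zolotarev: (48|167) = +1, matching the cycle-count sign.

+1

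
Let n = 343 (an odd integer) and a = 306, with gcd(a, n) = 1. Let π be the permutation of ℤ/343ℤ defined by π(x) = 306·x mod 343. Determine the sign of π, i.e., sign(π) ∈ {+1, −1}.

-1

Orbit of 90 under x↦306x: [90, 100, 73, 43, 124, 214, 314]… (length divides ord_343(306)).
4 cycles of lengths [294, 42, 6, 1].
sign(π) = (−1)^{n − #cycles} = (−1)^{343−4} = (−1)^339 = -1.
Via Zolotarev, sign(π_{306}) = (306|343) = -1.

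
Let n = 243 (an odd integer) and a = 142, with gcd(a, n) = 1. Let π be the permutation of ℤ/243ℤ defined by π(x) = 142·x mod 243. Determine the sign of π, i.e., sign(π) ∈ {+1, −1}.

Orbit of 10 under x↦142x: [10, 205, 193, 190, 7, 22, 208]… (length divides ord_243(142)).
Cycle type of π: 81×2 + 27×2 + 9×2 + 3×2 + 1×3; total 11 cycles.
With 11 cycles on 243 points, sign = (−1)^{243−11} = +1.
Check: (142/243) = +1 by Zolotarev.

+1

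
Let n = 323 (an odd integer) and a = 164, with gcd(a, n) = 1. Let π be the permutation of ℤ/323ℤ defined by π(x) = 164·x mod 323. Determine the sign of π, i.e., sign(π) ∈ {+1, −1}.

+1

Orbit of 121 under x↦164x: [121, 141, 191, 316, 144, 37, 254]… (length divides ord_323(164)).
Decompose π into cycles: lengths [48, 48, 48, 48, 48, 48, 16, 6, 6, 6, 1] (11 cycles, including the fixed point 0).
323 − 11 = 312 transpositions; sign(π) = (−1)^312 = +1.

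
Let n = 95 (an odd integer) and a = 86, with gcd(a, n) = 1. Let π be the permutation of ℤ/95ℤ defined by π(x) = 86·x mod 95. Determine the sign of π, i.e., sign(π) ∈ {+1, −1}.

Orbit of 41 under x↦86x: [41, 11, 91, 36, 56, 66, 71]… (length divides ord_95(86)).
10 cycles of lengths [18, 18, 18, 18, 18, 1, 1, 1, 1, 1].
n − c = 95 − 10 = 85; sign = (−1)^85 = -1.
Check: (86/95) = -1 by Zolotarev.

-1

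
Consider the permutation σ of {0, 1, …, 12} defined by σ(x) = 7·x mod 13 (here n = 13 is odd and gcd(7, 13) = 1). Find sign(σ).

-1

Orbit of 4 under x↦7x: [4, 2, 1, 7, 10, 5, 9]… (length divides ord_13(7)).
The orbit structure of x ↦ 7x mod 13: 2 orbits of sizes [12, 1].
With 2 cycles on 13 points, sign = (−1)^{13−2} = -1.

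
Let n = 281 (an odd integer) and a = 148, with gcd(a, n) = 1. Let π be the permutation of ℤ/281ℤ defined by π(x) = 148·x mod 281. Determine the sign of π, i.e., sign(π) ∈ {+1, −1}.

Start at x=207: 207 → 7 → 193 → 183 → 108 → 248 → 174 → … (one orbit).
Cycle lengths of π_148 on ℤ/281ℤ: [280, 1]; 2 cycles in total.
2 cycles on 281: each ℓ→(−1)^(ℓ−1), product (−1)^279 = -1.
(148|281)_J = -1 (Zolotarev's lemma cross-check).

-1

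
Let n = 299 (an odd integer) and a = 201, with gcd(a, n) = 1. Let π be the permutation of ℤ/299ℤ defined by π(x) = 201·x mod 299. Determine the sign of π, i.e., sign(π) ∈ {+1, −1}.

Start at x=146: 146 → 44 → 173 → 89 → 248 → 214 → 257 → … (one orbit).
Cycle lengths of π_201 on ℤ/299ℤ: [132, 132, 22, 12, 1]; 5 cycles in total.
Σ(ℓ_i−1) = 299−5 = 294; sign = (−1)^294 = +1.
Check: (201/299) = +1 by Zolotarev.

+1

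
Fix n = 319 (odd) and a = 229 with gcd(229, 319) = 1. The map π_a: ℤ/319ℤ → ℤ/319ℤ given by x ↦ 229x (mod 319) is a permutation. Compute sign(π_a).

Start at x=81: 81 → 47 → 236 → 133 → 152 → 37 → 179 → … (one orbit).
Cycle type of π: 140×2 + 28 + 5×2 + 1; total 6 cycles.
With 6 cycles on 319 points, sign = (−1)^{319−6} = -1.
Check: (229/319) = -1 by Zolotarev.

-1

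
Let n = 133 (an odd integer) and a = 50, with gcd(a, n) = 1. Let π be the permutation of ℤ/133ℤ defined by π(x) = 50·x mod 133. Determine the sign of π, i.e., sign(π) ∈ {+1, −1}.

Start at x=8: 8 → 1 → 50 → 106 → 113 → 64 → 8 (one orbit).
28 cycles of lengths [6, 6, 6, 6, 6, 6, 6, 6, 6, 6, 6, 6, 6, 6, 6, 6, 6, 6, 6, 6, 6, 1, 1, 1, 1, 1, 1, 1].
Σ(ℓ_i−1) = 133−28 = 105; sign = (−1)^105 = -1.
Check: (50/133) = -1 by Zolotarev.

-1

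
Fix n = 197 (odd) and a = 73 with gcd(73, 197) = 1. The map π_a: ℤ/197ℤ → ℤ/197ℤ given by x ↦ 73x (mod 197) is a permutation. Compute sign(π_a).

-1

Start at x=63: 63 → 68 → 39 → 89 → 193 → 102 → 157 → … (one orbit).
Decompose π into cycles: lengths [196, 1] (2 cycles, including the fixed point 0).
Σ(ℓ_i−1) = 197−2 = 195; sign = (−1)^195 = -1.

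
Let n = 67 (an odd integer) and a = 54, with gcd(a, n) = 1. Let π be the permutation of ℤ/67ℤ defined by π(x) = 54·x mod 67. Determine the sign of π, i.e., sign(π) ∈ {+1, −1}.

Trace 62: π^k(62) = [62, 65, 26, 64, 39, 29, 25] for k=0..6.
π_54 has 3 disjoint cycles with lengths [33, 33, 1] on {0,…,66}.
3 cycles on 67: each ℓ→(−1)^(ℓ−1), product (−1)^64 = +1.

+1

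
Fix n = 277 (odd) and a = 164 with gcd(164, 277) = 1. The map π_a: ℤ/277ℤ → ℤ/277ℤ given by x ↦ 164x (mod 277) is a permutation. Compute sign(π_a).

Orbit of 30 under x↦164x: [30, 211, 256, 157, 264, 84, 203]… (length divides ord_277(164)).
π_164 has 13 disjoint cycles with lengths [23, 23, 23, 23, 23, 23, 23, 23, 23, 23, 23, 23, 1] on {0,…,276}.
Σ(ℓ_i−1) = 277−13 = 264; sign = (−1)^264 = +1.

+1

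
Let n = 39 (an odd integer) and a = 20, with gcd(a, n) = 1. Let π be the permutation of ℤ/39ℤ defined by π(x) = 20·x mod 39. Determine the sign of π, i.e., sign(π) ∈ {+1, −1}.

Trace 5: π^k(5) = [5, 22, 11, 25, 32, 16, 8] for k=0..6.
Decompose π into cycles: lengths [12, 12, 12, 2, 1] (5 cycles, including the fixed point 0).
n − c = 39 − 5 = 34; sign = (−1)^34 = +1.
Via Zolotarev, sign(π_{20}) = (20|39) = +1.

+1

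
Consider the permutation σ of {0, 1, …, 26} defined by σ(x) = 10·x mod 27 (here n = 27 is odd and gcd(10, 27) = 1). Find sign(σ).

Orbit of 19 under x↦10x: [19, 1, 10]… (length divides ord_27(10)).
15 cycles of lengths [3, 3, 3, 3, 3, 3, 1, 1, 1, 1, 1, 1, 1, 1, 1].
Σ(ℓ_i−1) = 27−15 = 12; sign = (−1)^12 = +1.
The Jacobi symbol (10|27) = +1 (Zolotarev) agrees.

+1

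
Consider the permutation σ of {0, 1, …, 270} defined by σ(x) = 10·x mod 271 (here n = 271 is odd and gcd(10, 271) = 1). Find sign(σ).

Orbit of 187 under x↦10x: [187, 244, 1, 10, 100]… (length divides ord_271(10)).
55 cycles of lengths [5, 5, 5, 5, 5, 5, 5, 5, 5, 5, 5, 5, 5, 5, 5, 5, 5, 5, 5, 5, 5, 5, 5, 5, 5, 5, 5, 5, 5, 5, 5, 5, 5, 5, 5, 5, 5, 5, 5, 5, 5, 5, 5, 5, 5, 5, 5, 5, 5, 5, 5, 5, 5, 5, 1].
271 − 55 = 216 transpositions; sign(π) = (−1)^216 = +1.

+1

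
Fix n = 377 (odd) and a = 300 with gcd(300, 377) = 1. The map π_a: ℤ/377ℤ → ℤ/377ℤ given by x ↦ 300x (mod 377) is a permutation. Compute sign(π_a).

-1

Orbit of 40 under x↦300x: [40, 313, 27, 183, 235, 1, 300]… (length divides ord_377(300)).
Cycle lengths of π_300 on ℤ/377ℤ: [28, 28, 28, 28, 28, 28, 28, 28, 28, 28, 28, 28, 28, 1, 1, 1, 1, 1, 1, 1, 1, 1, 1, 1, 1, 1]; 26 cycles in total.
sign(π) = (−1)^{n − #cycles} = (−1)^{377−26} = (−1)^351 = -1.
(300|377)_J = -1 (Zolotarev's lemma cross-check).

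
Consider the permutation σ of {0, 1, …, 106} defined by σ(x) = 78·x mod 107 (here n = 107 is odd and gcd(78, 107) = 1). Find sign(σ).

-1

Orbit of 57 under x↦78x: [57, 59, 1, 78, 92, 7, 11]… (length divides ord_107(78)).
Cycle lengths of π_78 on ℤ/107ℤ: [106, 1]; 2 cycles in total.
sign(π) = (−1)^{n − #cycles} = (−1)^{107−2} = (−1)^105 = -1.
Via Zolotarev, sign(π_{78}) = (78|107) = -1.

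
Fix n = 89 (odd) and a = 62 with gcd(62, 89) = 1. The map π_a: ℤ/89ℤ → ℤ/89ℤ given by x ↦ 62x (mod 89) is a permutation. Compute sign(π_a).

-1

Trace 53: π^k(53) = [53, 82, 11, 59, 9, 24, 64] for k=0..6.
Cycle type of π: 88 + 1; total 2 cycles.
With 2 cycles on 89 points, sign = (−1)^{89−2} = -1.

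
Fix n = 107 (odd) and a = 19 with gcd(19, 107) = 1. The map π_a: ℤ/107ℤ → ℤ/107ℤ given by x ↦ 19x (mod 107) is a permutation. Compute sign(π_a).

+1

Trace 90: π^k(90) = [90, 105, 69, 27, 85, 10, 83] for k=0..6.
The orbit structure of x ↦ 19x mod 107: 3 orbits of sizes [53, 53, 1].
107 − 3 = 104 transpositions; sign(π) = (−1)^104 = +1.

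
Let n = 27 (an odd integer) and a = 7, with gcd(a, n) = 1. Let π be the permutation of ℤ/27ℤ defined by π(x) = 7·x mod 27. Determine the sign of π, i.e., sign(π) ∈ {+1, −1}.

+1

Trace 25: π^k(25) = [25, 13, 10, 16, 4, 1, 7] for k=0..6.
π_7 has 7 disjoint cycles with lengths [9, 9, 3, 3, 1, 1, 1] on {0,…,26}.
n − c = 27 − 7 = 20; sign = (−1)^20 = +1.
Zolotarev: (7|27) = +1, matching the cycle-count sign.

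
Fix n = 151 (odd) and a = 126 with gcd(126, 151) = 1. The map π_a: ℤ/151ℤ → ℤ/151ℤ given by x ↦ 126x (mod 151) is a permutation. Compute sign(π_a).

-1

Start at x=95: 95 → 41 → 32 → 106 → 68 → 112 → 69 → … (one orbit).
2 cycles of lengths [150, 1].
Σ(ℓ_i−1) = 151−2 = 149; sign = (−1)^149 = -1.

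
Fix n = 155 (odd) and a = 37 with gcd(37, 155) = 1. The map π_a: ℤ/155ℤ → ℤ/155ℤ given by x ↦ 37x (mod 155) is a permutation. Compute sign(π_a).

+1

Start at x=37: 37 → 129 → 123 → 56 → 57 → 94 → 68 → … (one orbit).
Decompose π into cycles: lengths [12, 12, 12, 12, 12, 12, 12, 12, 12, 12, 6, 6, 6, 6, 6, 4, 1] (17 cycles, including the fixed point 0).
17 cycles on 155: each ℓ→(−1)^(ℓ−1), product (−1)^138 = +1.
Via Zolotarev, sign(π_{37}) = (37|155) = +1.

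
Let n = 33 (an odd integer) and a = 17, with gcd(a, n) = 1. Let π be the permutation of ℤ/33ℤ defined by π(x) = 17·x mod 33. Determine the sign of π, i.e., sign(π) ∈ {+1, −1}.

+1

Orbit of 2 under x↦17x: [2, 1, 17, 25, 29, 31, 32]… (length divides ord_33(17)).
Cycle lengths of π_17 on ℤ/33ℤ: [10, 10, 10, 2, 1]; 5 cycles in total.
33 − 5 = 28 transpositions; sign(π) = (−1)^28 = +1.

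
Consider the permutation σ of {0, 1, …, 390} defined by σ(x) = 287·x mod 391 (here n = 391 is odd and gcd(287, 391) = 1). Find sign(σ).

Start at x=200: 200 → 314 → 188 → 389 → 208 → 264 → 305 → … (one orbit).
Cycle type of π: 88×4 + 22 + 8×2 + 1; total 8 cycles.
sign(π) = (−1)^{n − #cycles} = (−1)^{391−8} = (−1)^383 = -1.
Zolotarev: (287|391) = -1, matching the cycle-count sign.

-1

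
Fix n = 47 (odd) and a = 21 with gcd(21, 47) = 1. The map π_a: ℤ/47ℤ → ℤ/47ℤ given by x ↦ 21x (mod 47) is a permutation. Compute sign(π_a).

Orbit of 3 under x↦21x: [3, 16, 7, 6, 32, 14, 12]… (length divides ord_47(21)).
3 cycles of lengths [23, 23, 1].
With 3 cycles on 47 points, sign = (−1)^{47−3} = +1.
Zolotarev: (21|47) = +1, matching the cycle-count sign.

+1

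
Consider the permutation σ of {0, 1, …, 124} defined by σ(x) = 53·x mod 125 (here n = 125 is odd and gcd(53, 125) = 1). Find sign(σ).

-1

Trace 43: π^k(43) = [43, 29, 37, 86, 58, 74, 47] for k=0..6.
Cycle type of π: 100 + 20 + 4 + 1; total 4 cycles.
Σ(ℓ_i−1) = 125−4 = 121; sign = (−1)^121 = -1.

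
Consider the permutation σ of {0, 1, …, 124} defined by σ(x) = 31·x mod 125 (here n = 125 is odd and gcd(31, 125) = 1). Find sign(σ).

Trace 6: π^k(6) = [6, 61, 16, 121, 1, 31, 86] for k=0..6.
The orbit structure of x ↦ 31x mod 125: 13 orbits of sizes [25, 25, 25, 25, 5, 5, 5, 5, 1, 1, 1, 1, 1].
n − c = 125 − 13 = 112; sign = (−1)^112 = +1.

+1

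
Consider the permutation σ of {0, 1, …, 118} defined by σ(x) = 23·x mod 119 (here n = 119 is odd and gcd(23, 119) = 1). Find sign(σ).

-1

Orbit of 9 under x↦23x: [9, 88, 1, 23, 53, 29, 72]… (length divides ord_119(23)).
π_23 has 6 disjoint cycles with lengths [48, 48, 16, 3, 3, 1] on {0,…,118}.
n − c = 119 − 6 = 113; sign = (−1)^113 = -1.
Via Zolotarev, sign(π_{23}) = (23|119) = -1.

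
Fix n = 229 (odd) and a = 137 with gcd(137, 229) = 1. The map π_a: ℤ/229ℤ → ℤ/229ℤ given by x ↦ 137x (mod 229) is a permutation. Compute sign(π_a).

-1

Orbit of 52 under x↦137x: [52, 25, 219, 4, 90, 193, 106]… (length divides ord_229(137)).
Cycle lengths of π_137 on ℤ/229ℤ: [228, 1]; 2 cycles in total.
2 cycles on 229: each ℓ→(−1)^(ℓ−1), product (−1)^227 = -1.
Via Zolotarev, sign(π_{137}) = (137|229) = -1.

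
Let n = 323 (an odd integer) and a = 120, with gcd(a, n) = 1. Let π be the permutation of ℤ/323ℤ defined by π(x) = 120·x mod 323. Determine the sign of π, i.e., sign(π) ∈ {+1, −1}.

Start at x=290: 290 → 239 → 256 → 35 → 1 → 120 → 188 → … (one orbit).
Decompose π into cycles: lengths [9, 9, 9, 9, 9, 9, 9, 9, 9, 9, 9, 9, 9, 9, 9, 9, 9, 9, 9, 9, 9, 9, 9, 9, 9, 9, 9, 9, 9, 9, 9, 9, 9, 9, 1, 1, 1, 1, 1, 1, 1, 1, 1, 1, 1, 1, 1, 1, 1, 1, 1] (51 cycles, including the fixed point 0).
n − c = 323 − 51 = 272; sign = (−1)^272 = +1.

+1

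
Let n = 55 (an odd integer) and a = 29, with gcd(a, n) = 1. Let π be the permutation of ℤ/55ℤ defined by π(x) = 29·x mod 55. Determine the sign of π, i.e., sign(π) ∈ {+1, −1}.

Trace 54: π^k(54) = [54, 26, 39, 31, 19, 1, 29] for k=0..6.
Decompose π into cycles: lengths [10, 10, 10, 10, 10, 2, 2, 1] (8 cycles, including the fixed point 0).
With 8 cycles on 55 points, sign = (−1)^{55−8} = -1.
Zolotarev: (29|55) = -1, matching the cycle-count sign.

-1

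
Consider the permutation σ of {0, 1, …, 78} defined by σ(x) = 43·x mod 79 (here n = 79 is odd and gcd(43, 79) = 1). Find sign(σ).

Start at x=59: 59 → 9 → 71 → 51 → 60 → 52 → 24 → … (one orbit).
Decompose π into cycles: lengths [78, 1] (2 cycles, including the fixed point 0).
n − c = 79 − 2 = 77; sign = (−1)^77 = -1.

-1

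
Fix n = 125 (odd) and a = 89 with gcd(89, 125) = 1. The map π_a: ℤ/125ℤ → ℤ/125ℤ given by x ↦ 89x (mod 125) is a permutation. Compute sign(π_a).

+1

Orbit of 16 under x↦89x: [16, 49, 111, 4, 106, 59, 1]… (length divides ord_125(89)).
Decompose π into cycles: lengths [50, 50, 10, 10, 2, 2, 1] (7 cycles, including the fixed point 0).
sign(π) = (−1)^{n − #cycles} = (−1)^{125−7} = (−1)^118 = +1.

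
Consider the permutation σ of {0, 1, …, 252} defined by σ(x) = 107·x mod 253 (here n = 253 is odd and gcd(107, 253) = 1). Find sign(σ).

Start at x=206: 206 → 31 → 28 → 213 → 21 → 223 → 79 → … (one orbit).
Cycle lengths of π_107 on ℤ/253ℤ: [110, 110, 22, 10, 1]; 5 cycles in total.
n − c = 253 − 5 = 248; sign = (−1)^248 = +1.

+1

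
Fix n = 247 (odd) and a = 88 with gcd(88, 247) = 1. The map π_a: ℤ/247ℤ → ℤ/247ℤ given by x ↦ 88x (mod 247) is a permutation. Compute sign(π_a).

Orbit of 159 under x↦88x: [159, 160, 1, 88, 87, 246]… (length divides ord_247(88)).
π_88 has 42 disjoint cycles with lengths [6, 6, 6, 6, 6, 6, 6, 6, 6, 6, 6, 6, 6, 6, 6, 6, 6, 6, 6, 6, 6, 6, 6, 6, 6, 6, 6, 6, 6, 6, 6, 6, 6, 6, 6, 6, 6, 6, 6, 6, 6, 1] on {0,…,246}.
With 42 cycles on 247 points, sign = (−1)^{247−42} = -1.
(88|247)_J = -1 (Zolotarev's lemma cross-check).

-1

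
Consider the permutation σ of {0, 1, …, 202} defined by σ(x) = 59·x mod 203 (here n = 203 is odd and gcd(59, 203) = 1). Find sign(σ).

Start at x=59: 59 → 30 → 146 → 88 → 117 → 1 → 59 (one orbit).
The orbit structure of x ↦ 59x mod 203: 58 orbits of sizes [6, 6, 6, 6, 6, 6, 6, 6, 6, 6, 6, 6, 6, 6, 6, 6, 6, 6, 6, 6, 6, 6, 6, 6, 6, 6, 6, 6, 6, 1, 1, 1, 1, 1, 1, 1, 1, 1, 1, 1, 1, 1, 1, 1, 1, 1, 1, 1, 1, 1, 1, 1, 1, 1, 1, 1, 1, 1].
Σ(ℓ_i−1) = 203−58 = 145; sign = (−1)^145 = -1.

-1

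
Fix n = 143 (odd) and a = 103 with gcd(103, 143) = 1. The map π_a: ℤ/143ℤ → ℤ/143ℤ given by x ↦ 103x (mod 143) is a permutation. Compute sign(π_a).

Start at x=38: 38 → 53 → 25 → 1 → 103 → 27 → 64 → … (one orbit).
21 cycles of lengths [10, 10, 10, 10, 10, 10, 10, 10, 10, 10, 10, 10, 5, 5, 2, 2, 2, 2, 2, 2, 1].
n − c = 143 − 21 = 122; sign = (−1)^122 = +1.
(103|143)_J = +1 (Zolotarev's lemma cross-check).

+1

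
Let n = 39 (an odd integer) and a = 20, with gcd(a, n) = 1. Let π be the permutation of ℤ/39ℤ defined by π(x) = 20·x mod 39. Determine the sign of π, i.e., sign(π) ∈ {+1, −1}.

Start at x=16: 16 → 8 → 4 → 2 → 1 → 20 → 10 → … (one orbit).
5 cycles of lengths [12, 12, 12, 2, 1].
With 5 cycles on 39 points, sign = (−1)^{39−5} = +1.
The Jacobi symbol (20|39) = +1 (Zolotarev) agrees.

+1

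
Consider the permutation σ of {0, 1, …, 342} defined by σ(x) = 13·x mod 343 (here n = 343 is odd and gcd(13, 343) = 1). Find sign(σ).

-1

Start at x=342: 342 → 330 → 174 → 204 → 251 → 176 → 230 → … (one orbit).
Cycle type of π: 98×3 + 14×3 + 2×3 + 1; total 10 cycles.
343 − 10 = 333 transpositions; sign(π) = (−1)^333 = -1.
The Jacobi symbol (13|343) = -1 (Zolotarev) agrees.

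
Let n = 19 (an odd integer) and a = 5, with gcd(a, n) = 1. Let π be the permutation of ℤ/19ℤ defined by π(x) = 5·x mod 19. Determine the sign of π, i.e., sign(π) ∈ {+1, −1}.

Start at x=9: 9 → 7 → 16 → 4 → 1 → 5 → 6 → … (one orbit).
π_5 has 3 disjoint cycles with lengths [9, 9, 1] on {0,…,18}.
Σ(ℓ_i−1) = 19−3 = 16; sign = (−1)^16 = +1.
Check: (5/19) = +1 by Zolotarev.

+1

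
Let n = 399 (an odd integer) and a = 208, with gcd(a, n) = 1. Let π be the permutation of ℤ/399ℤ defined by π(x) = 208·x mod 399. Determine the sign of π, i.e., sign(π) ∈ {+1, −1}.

Start at x=172: 172 → 265 → 58 → 94 → 1 → 208 → 172 (one orbit).
87 cycles of lengths [6, 6, 6, 6, 6, 6, 6, 6, 6, 6, 6, 6, 6, 6, 6, 6, 6, 6, 6, 6, 6, 6, 6, 6, 6, 6, 6, 6, 6, 6, 6, 6, 6, 6, 6, 6, 6, 6, 6, 6, 6, 6, 6, 6, 6, 6, 6, 6, 6, 6, 6, 6, 6, 6, 6, 6, 6, 2, 2, 2, 2, 2, 2, 2, 2, 2, 2, 2, 2, 2, 2, 2, 2, 2, 2, 2, 2, 2, 2, 2, 2, 2, 2, 2, 1, 1, 1].
sign(π) = (−1)^{n − #cycles} = (−1)^{399−87} = (−1)^312 = +1.
Zolotarev: (208|399) = +1, matching the cycle-count sign.

+1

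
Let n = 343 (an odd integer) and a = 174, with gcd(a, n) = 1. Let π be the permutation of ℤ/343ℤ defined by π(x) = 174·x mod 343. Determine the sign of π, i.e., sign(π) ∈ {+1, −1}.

-1

Start at x=43: 43 → 279 → 183 → 286 → 29 → 244 → 267 → … (one orbit).
10 cycles of lengths [98, 98, 98, 14, 14, 14, 2, 2, 2, 1].
10 cycles on 343: each ℓ→(−1)^(ℓ−1), product (−1)^333 = -1.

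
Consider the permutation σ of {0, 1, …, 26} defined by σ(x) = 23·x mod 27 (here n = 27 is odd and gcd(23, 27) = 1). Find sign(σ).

Orbit of 14 under x↦23x: [14, 25, 8, 22, 20, 1, 23]… (length divides ord_27(23)).
4 cycles of lengths [18, 6, 2, 1].
27 − 4 = 23 transpositions; sign(π) = (−1)^23 = -1.

-1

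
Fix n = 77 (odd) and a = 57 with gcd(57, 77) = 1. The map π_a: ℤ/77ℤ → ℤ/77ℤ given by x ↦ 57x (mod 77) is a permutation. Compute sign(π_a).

Orbit of 15 under x↦57x: [15, 8, 71, 43, 64, 29, 36]… (length divides ord_77(57)).
π_57 has 14 disjoint cycles with lengths [10, 10, 10, 10, 10, 10, 10, 1, 1, 1, 1, 1, 1, 1] on {0,…,76}.
With 14 cycles on 77 points, sign = (−1)^{77−14} = -1.
Check: (57/77) = -1 by Zolotarev.

-1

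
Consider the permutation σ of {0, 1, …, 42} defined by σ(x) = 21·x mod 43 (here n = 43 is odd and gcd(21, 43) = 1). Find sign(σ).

Orbit of 1 under x↦21x: [1, 21, 11, 16, 35, 4, 41]… (length divides ord_43(21)).
Decompose π into cycles: lengths [7, 7, 7, 7, 7, 7, 1] (7 cycles, including the fixed point 0).
sign(π) = (−1)^{n − #cycles} = (−1)^{43−7} = (−1)^36 = +1.
The Jacobi symbol (21|43) = +1 (Zolotarev) agrees.

+1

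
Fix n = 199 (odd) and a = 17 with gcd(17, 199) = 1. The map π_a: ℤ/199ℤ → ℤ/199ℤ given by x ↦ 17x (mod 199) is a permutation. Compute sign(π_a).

-1

Start at x=64: 64 → 93 → 188 → 12 → 5 → 85 → 52 → … (one orbit).
The orbit structure of x ↦ 17x mod 199: 4 orbits of sizes [66, 66, 66, 1].
n − c = 199 − 4 = 195; sign = (−1)^195 = -1.
Via Zolotarev, sign(π_{17}) = (17|199) = -1.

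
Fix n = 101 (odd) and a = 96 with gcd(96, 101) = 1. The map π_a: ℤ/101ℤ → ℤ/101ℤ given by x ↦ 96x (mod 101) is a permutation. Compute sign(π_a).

+1

Start at x=37: 37 → 17 → 16 → 21 → 97 → 20 → 1 → … (one orbit).
Cycle lengths of π_96 on ℤ/101ℤ: [50, 50, 1]; 3 cycles in total.
3 cycles on 101: each ℓ→(−1)^(ℓ−1), product (−1)^98 = +1.
The Jacobi symbol (96|101) = +1 (Zolotarev) agrees.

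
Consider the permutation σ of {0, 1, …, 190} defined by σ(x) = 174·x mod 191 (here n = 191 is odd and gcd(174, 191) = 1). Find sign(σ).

Start at x=60: 60 → 126 → 150 → 124 → 184 → 119 → 78 → … (one orbit).
π_174 has 2 disjoint cycles with lengths [190, 1] on {0,…,190}.
2 cycles on 191: each ℓ→(−1)^(ℓ−1), product (−1)^189 = -1.

-1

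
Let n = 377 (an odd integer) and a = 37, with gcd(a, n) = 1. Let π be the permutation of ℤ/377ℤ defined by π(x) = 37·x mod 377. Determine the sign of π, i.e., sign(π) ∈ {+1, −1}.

+1

Start at x=326: 326 → 375 → 303 → 278 → 107 → 189 → 207 → … (one orbit).
The orbit structure of x ↦ 37x mod 377: 7 orbits of sizes [84, 84, 84, 84, 28, 12, 1].
n − c = 377 − 7 = 370; sign = (−1)^370 = +1.
The Jacobi symbol (37|377) = +1 (Zolotarev) agrees.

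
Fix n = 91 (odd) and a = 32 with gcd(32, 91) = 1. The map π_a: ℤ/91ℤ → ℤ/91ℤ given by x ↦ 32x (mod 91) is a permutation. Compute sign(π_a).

-1

Trace 57: π^k(57) = [57, 4, 37, 1, 32, 23, 8] for k=0..6.
Cycle type of π: 12×7 + 3×2 + 1; total 10 cycles.
With 10 cycles on 91 points, sign = (−1)^{91−10} = -1.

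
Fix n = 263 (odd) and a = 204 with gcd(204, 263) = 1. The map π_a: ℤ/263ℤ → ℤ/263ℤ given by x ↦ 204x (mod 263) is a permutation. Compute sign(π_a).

+1

Orbit of 205 under x↦204x: [205, 3, 86, 186, 72, 223, 256]… (length divides ord_263(204)).
Cycle type of π: 131×2 + 1; total 3 cycles.
n − c = 263 − 3 = 260; sign = (−1)^260 = +1.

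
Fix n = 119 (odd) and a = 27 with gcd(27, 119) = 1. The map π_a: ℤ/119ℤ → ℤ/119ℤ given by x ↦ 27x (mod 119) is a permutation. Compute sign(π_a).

+1

Start at x=6: 6 → 43 → 90 → 50 → 41 → 36 → 20 → … (one orbit).
Cycle lengths of π_27 on ℤ/119ℤ: [16, 16, 16, 16, 16, 16, 16, 2, 2, 2, 1]; 11 cycles in total.
Σ(ℓ_i−1) = 119−11 = 108; sign = (−1)^108 = +1.
Check: (27/119) = +1 by Zolotarev.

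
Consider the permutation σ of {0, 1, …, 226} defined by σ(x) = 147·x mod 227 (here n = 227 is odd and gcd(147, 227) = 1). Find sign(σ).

+1

Start at x=189: 189 → 89 → 144 → 57 → 207 → 11 → 28 → … (one orbit).
3 cycles of lengths [113, 113, 1].
227 − 3 = 224 transpositions; sign(π) = (−1)^224 = +1.
The Jacobi symbol (147|227) = +1 (Zolotarev) agrees.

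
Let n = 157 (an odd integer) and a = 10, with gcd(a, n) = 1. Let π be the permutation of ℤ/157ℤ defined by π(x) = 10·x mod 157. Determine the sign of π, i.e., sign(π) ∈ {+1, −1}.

+1

Orbit of 49 under x↦10x: [49, 19, 33, 16, 3, 30, 143]… (length divides ord_157(10)).
The orbit structure of x ↦ 10x mod 157: 3 orbits of sizes [78, 78, 1].
With 3 cycles on 157 points, sign = (−1)^{157−3} = +1.
(10|157)_J = +1 (Zolotarev's lemma cross-check).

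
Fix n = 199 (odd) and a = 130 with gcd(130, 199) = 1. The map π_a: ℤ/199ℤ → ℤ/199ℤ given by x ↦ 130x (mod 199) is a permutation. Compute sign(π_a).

+1

Trace 175: π^k(175) = [175, 64, 161, 35, 172, 72, 7] for k=0..6.
π_130 has 3 disjoint cycles with lengths [99, 99, 1] on {0,…,198}.
n − c = 199 − 3 = 196; sign = (−1)^196 = +1.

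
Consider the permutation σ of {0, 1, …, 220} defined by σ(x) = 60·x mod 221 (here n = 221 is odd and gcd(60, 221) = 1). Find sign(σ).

Start at x=38: 38 → 70 → 1 → 60 → 64 → 83 → 118 → … (one orbit).
Decompose π into cycles: lengths [8, 8, 8, 8, 8, 8, 8, 8, 8, 8, 8, 8, 8, 8, 8, 8, 8, 8, 8, 8, 8, 8, 8, 8, 8, 8, 4, 4, 4, 1] (30 cycles, including the fixed point 0).
30 cycles on 221: each ℓ→(−1)^(ℓ−1), product (−1)^191 = -1.

-1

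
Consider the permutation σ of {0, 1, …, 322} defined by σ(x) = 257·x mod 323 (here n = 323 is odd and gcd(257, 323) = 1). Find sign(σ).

Orbit of 281 under x↦257x: [281, 188, 189, 123, 280, 254, 32]… (length divides ord_323(257)).
The orbit structure of x ↦ 257x mod 323: 8 orbits of sizes [72, 72, 72, 72, 18, 8, 8, 1].
8 cycles on 323: each ℓ→(−1)^(ℓ−1), product (−1)^315 = -1.

-1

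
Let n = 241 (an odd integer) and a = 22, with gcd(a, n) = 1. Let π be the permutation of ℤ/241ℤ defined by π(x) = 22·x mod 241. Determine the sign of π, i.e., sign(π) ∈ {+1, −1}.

Start at x=165: 165 → 15 → 89 → 30 → 178 → 60 → 115 → … (one orbit).
Decompose π into cycles: lengths [48, 48, 48, 48, 48, 1] (6 cycles, including the fixed point 0).
n − c = 241 − 6 = 235; sign = (−1)^235 = -1.
(22|241)_J = -1 (Zolotarev's lemma cross-check).

-1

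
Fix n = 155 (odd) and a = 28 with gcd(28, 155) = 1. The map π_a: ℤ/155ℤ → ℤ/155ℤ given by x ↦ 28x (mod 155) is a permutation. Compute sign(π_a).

-1

Orbit of 107 under x↦28x: [107, 51, 33, 149, 142, 101, 38]… (length divides ord_155(28)).
π_28 has 6 disjoint cycles with lengths [60, 60, 15, 15, 4, 1] on {0,…,154}.
sign(π) = (−1)^{n − #cycles} = (−1)^{155−6} = (−1)^149 = -1.
Zolotarev: (28|155) = -1, matching the cycle-count sign.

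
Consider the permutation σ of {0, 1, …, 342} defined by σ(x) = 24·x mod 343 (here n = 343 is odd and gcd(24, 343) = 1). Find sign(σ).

Orbit of 103 under x↦24x: [103, 71, 332, 79, 181, 228, 327]… (length divides ord_343(24)).
Decompose π into cycles: lengths [294, 42, 6, 1] (4 cycles, including the fixed point 0).
343 − 4 = 339 transpositions; sign(π) = (−1)^339 = -1.

-1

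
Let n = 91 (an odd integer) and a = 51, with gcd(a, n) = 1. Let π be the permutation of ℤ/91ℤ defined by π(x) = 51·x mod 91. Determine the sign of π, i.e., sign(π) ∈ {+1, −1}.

Start at x=64: 64 → 79 → 25 → 1 → 51 → 53 → 64 (one orbit).
Cycle lengths of π_51 on ℤ/91ℤ: [6, 6, 6, 6, 6, 6, 6, 6, 6, 6, 6, 6, 3, 3, 2, 2, 2, 2, 2, 2, 1]; 21 cycles in total.
91 − 21 = 70 transpositions; sign(π) = (−1)^70 = +1.

+1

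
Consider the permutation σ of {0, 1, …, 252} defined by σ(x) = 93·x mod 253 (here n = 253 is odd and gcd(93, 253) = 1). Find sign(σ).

+1

Trace 47: π^k(47) = [47, 70, 185, 1, 93] for k=0..4.
69 cycles of lengths [5, 5, 5, 5, 5, 5, 5, 5, 5, 5, 5, 5, 5, 5, 5, 5, 5, 5, 5, 5, 5, 5, 5, 5, 5, 5, 5, 5, 5, 5, 5, 5, 5, 5, 5, 5, 5, 5, 5, 5, 5, 5, 5, 5, 5, 5, 1, 1, 1, 1, 1, 1, 1, 1, 1, 1, 1, 1, 1, 1, 1, 1, 1, 1, 1, 1, 1, 1, 1].
69 cycles on 253: each ℓ→(−1)^(ℓ−1), product (−1)^184 = +1.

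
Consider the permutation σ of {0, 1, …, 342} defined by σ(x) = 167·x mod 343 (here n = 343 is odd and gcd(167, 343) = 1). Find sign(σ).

-1

Start at x=288: 288 → 76 → 1 → 167 → 106 → 209 → 260 → … (one orbit).
π_167 has 10 disjoint cycles with lengths [98, 98, 98, 14, 14, 14, 2, 2, 2, 1] on {0,…,342}.
sign(π) = (−1)^{n − #cycles} = (−1)^{343−10} = (−1)^333 = -1.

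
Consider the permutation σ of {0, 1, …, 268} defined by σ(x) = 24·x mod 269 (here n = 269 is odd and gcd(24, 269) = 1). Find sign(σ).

Trace 256: π^k(256) = [256, 226, 44, 249, 58, 47, 52] for k=0..6.
Cycle type of π: 67×4 + 1; total 5 cycles.
n − c = 269 − 5 = 264; sign = (−1)^264 = +1.
Via Zolotarev, sign(π_{24}) = (24|269) = +1.

+1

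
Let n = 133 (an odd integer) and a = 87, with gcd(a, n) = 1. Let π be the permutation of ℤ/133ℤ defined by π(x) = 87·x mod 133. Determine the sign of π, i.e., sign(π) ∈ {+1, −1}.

-1

Orbit of 1 under x↦87x: [1, 87, 121, 20, 11, 26]… (length divides ord_133(87)).
π_87 has 26 disjoint cycles with lengths [6, 6, 6, 6, 6, 6, 6, 6, 6, 6, 6, 6, 6, 6, 6, 6, 6, 6, 6, 3, 3, 3, 3, 3, 3, 1] on {0,…,132}.
n − c = 133 − 26 = 107; sign = (−1)^107 = -1.
The Jacobi symbol (87|133) = -1 (Zolotarev) agrees.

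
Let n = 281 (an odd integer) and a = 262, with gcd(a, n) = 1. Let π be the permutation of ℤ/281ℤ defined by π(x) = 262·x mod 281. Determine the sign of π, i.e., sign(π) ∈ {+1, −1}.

-1

Trace 219: π^k(219) = [219, 54, 98, 105, 253, 251, 8] for k=0..6.
The orbit structure of x ↦ 262x mod 281: 2 orbits of sizes [280, 1].
sign(π) = (−1)^{n − #cycles} = (−1)^{281−2} = (−1)^279 = -1.
Zolotarev: (262|281) = -1, matching the cycle-count sign.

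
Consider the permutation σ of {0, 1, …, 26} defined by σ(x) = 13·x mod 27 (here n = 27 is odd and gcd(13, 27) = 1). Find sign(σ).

+1

Start at x=19: 19 → 4 → 25 → 1 → 13 → 7 → 10 → … (one orbit).
Cycle lengths of π_13 on ℤ/27ℤ: [9, 9, 3, 3, 1, 1, 1]; 7 cycles in total.
n − c = 27 − 7 = 20; sign = (−1)^20 = +1.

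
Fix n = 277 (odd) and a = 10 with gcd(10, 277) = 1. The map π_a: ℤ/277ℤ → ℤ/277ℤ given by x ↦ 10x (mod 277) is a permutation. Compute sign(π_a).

Start at x=90: 90 → 69 → 136 → 252 → 27 → 270 → 207 → … (one orbit).
5 cycles of lengths [69, 69, 69, 69, 1].
5 cycles on 277: each ℓ→(−1)^(ℓ−1), product (−1)^272 = +1.
Check: (10/277) = +1 by Zolotarev.

+1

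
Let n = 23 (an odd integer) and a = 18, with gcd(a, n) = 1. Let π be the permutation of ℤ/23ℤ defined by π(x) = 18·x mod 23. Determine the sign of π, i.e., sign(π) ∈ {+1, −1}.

Start at x=2: 2 → 13 → 4 → 3 → 8 → 6 → 16 → … (one orbit).
π_18 has 3 disjoint cycles with lengths [11, 11, 1] on {0,…,22}.
Σ(ℓ_i−1) = 23−3 = 20; sign = (−1)^20 = +1.
(18|23)_J = +1 (Zolotarev's lemma cross-check).

+1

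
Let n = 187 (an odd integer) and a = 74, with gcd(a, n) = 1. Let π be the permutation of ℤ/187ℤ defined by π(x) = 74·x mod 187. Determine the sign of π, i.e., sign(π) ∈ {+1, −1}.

+1

Orbit of 7 under x↦74x: [7, 144, 184, 152, 28, 15, 175]… (length divides ord_187(74)).
Cycle lengths of π_74 on ℤ/187ℤ: [80, 80, 16, 10, 1]; 5 cycles in total.
With 5 cycles on 187 points, sign = (−1)^{187−5} = +1.
Zolotarev: (74|187) = +1, matching the cycle-count sign.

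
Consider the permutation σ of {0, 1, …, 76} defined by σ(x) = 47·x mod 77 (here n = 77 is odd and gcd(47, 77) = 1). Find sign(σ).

Trace 59: π^k(59) = [59, 1, 47, 53, 27, 37, 45] for k=0..6.
Decompose π into cycles: lengths [30, 30, 6, 5, 5, 1] (6 cycles, including the fixed point 0).
Σ(ℓ_i−1) = 77−6 = 71; sign = (−1)^71 = -1.
Zolotarev: (47|77) = -1, matching the cycle-count sign.

-1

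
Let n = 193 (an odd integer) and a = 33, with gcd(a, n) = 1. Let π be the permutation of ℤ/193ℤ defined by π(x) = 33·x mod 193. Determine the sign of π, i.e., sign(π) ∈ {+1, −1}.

Trace 117: π^k(117) = [117, 1, 33, 124, 39, 129, 11] for k=0..6.
Cycle lengths of π_33 on ℤ/193ℤ: [64, 64, 64, 1]; 4 cycles in total.
sign(π) = (−1)^{n − #cycles} = (−1)^{193−4} = (−1)^189 = -1.
Check: (33/193) = -1 by Zolotarev.

-1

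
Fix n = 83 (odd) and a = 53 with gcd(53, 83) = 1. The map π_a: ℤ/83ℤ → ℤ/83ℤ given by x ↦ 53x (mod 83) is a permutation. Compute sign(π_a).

-1

Orbit of 77 under x↦53x: [77, 14, 78, 67, 65, 42, 68]… (length divides ord_83(53)).
Cycle lengths of π_53 on ℤ/83ℤ: [82, 1]; 2 cycles in total.
83 − 2 = 81 transpositions; sign(π) = (−1)^81 = -1.
Check: (53/83) = -1 by Zolotarev.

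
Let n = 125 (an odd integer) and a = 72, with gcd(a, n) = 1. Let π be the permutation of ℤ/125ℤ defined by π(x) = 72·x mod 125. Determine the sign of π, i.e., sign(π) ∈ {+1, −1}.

Trace 16: π^k(16) = [16, 27, 69, 93, 71, 112, 64] for k=0..6.
4 cycles of lengths [100, 20, 4, 1].
125 − 4 = 121 transpositions; sign(π) = (−1)^121 = -1.

-1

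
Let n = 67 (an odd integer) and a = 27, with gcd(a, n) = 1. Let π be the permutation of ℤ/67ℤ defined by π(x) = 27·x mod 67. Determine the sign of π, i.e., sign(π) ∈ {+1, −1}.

Start at x=3: 3 → 14 → 43 → 22 → 58 → 25 → 5 → … (one orbit).
Cycle type of π: 22×3 + 1; total 4 cycles.
4 cycles on 67: each ℓ→(−1)^(ℓ−1), product (−1)^63 = -1.
Zolotarev: (27|67) = -1, matching the cycle-count sign.

-1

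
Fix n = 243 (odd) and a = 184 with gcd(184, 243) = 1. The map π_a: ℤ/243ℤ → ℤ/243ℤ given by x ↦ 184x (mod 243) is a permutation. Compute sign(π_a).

Orbit of 73 under x↦184x: [73, 67, 178, 190, 211, 187, 145]… (length divides ord_243(184)).
Cycle lengths of π_184 on ℤ/243ℤ: [81, 81, 27, 27, 9, 9, 3, 3, 1, 1, 1]; 11 cycles in total.
Σ(ℓ_i−1) = 243−11 = 232; sign = (−1)^232 = +1.

+1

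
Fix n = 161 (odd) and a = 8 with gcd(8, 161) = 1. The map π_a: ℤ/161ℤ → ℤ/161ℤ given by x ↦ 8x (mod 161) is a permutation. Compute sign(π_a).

Orbit of 1 under x↦8x: [1, 8, 64, 29, 71, 85, 36]… (length divides ord_161(8)).
The orbit structure of x ↦ 8x mod 161: 21 orbits of sizes [11, 11, 11, 11, 11, 11, 11, 11, 11, 11, 11, 11, 11, 11, 1, 1, 1, 1, 1, 1, 1].
With 21 cycles on 161 points, sign = (−1)^{161−21} = +1.

+1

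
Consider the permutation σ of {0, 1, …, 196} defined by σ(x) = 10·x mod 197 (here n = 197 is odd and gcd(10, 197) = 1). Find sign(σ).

+1

Orbit of 100 under x↦10x: [100, 15, 150, 121, 28, 83, 42]… (length divides ord_197(10)).
Cycle type of π: 98×2 + 1; total 3 cycles.
sign(π) = (−1)^{n − #cycles} = (−1)^{197−3} = (−1)^194 = +1.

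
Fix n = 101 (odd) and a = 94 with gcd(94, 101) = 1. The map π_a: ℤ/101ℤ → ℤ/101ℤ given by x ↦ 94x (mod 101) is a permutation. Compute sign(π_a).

-1

Orbit of 91 under x↦94x: [91, 70, 15, 97, 28, 6, 59]… (length divides ord_101(94)).
π_94 has 2 disjoint cycles with lengths [100, 1] on {0,…,100}.
2 cycles on 101: each ℓ→(−1)^(ℓ−1), product (−1)^99 = -1.
(94|101)_J = -1 (Zolotarev's lemma cross-check).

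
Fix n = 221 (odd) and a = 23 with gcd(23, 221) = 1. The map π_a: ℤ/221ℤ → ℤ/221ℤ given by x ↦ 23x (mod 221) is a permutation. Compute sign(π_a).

-1

Orbit of 95 under x↦23x: [95, 196, 88, 35, 142, 172, 199]… (length divides ord_221(23)).
Decompose π into cycles: lengths [48, 48, 48, 48, 16, 6, 6, 1] (8 cycles, including the fixed point 0).
221 − 8 = 213 transpositions; sign(π) = (−1)^213 = -1.
Zolotarev: (23|221) = -1, matching the cycle-count sign.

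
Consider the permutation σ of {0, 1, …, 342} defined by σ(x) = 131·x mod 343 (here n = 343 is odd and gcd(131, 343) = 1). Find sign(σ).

-1

Start at x=102: 102 → 328 → 93 → 178 → 337 → 243 → 277 → … (one orbit).
Cycle type of π: 294 + 42 + 6 + 1; total 4 cycles.
343 − 4 = 339 transpositions; sign(π) = (−1)^339 = -1.
Zolotarev: (131|343) = -1, matching the cycle-count sign.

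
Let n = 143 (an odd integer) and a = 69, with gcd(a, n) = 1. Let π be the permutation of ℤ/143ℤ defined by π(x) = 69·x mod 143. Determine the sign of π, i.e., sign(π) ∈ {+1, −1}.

Start at x=38: 38 → 48 → 23 → 14 → 108 → 16 → 103 → … (one orbit).
Decompose π into cycles: lengths [30, 30, 30, 30, 6, 6, 5, 5, 1] (9 cycles, including the fixed point 0).
With 9 cycles on 143 points, sign = (−1)^{143−9} = +1.
Check: (69/143) = +1 by Zolotarev.

+1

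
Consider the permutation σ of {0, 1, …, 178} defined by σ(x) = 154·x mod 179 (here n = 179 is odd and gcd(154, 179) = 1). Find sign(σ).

-1

Start at x=84: 84 → 48 → 53 → 107 → 10 → 108 → 164 → … (one orbit).
The orbit structure of x ↦ 154x mod 179: 2 orbits of sizes [178, 1].
n − c = 179 − 2 = 177; sign = (−1)^177 = -1.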